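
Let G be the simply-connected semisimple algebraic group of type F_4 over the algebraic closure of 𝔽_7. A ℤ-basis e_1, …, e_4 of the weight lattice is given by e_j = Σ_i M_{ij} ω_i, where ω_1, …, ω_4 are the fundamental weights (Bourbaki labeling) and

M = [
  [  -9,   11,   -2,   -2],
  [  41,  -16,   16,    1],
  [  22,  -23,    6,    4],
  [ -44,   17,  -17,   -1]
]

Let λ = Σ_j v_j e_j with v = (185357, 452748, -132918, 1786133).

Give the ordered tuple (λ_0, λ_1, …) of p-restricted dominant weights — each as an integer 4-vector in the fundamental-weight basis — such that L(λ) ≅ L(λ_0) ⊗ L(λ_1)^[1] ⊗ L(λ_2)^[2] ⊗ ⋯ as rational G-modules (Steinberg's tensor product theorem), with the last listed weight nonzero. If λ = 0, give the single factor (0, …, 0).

Converting to the ω-basis (c_i = row i of M dotted with v = (185357, 452748, -132918, 1786133)):
  c_1 = (-9)·(185357) + (11)·(452748) + (-2)·(-132918) + (-2)·(1786133) = 5585
  c_2 = (41)·(185357) + (-16)·(452748) + (16)·(-132918) + (1)·(1786133) = 15114
  c_3 = (22)·(185357) + (-23)·(452748) + (6)·(-132918) + (4)·(1786133) = 11674
  c_4 = (-44)·(185357) + (17)·(452748) + (-17)·(-132918) + (-1)·(1786133) = 14481
Writing each c_i in base p = 7:
  c_1 = 5585 = 6·7^0 + 6·7^1 + 1·7^2 + 2·7^3 + 2·7^4
  c_2 = 15114 = 1·7^0 + 3·7^1 + 0·7^2 + 2·7^3 + 6·7^4
  c_3 = 11674 = 5·7^0 + 1·7^1 + 0·7^2 + 6·7^3 + 4·7^4
  c_4 = 14481 = 5·7^0 + 3·7^1 + 1·7^2 + 0·7^3 + 6·7^4
Factor λ_0 = (6, 1, 5, 5)
Factor λ_1 = (6, 3, 1, 3)
Factor λ_2 = (1, 0, 0, 1)
Factor λ_3 = (2, 2, 6, 0)
Factor λ_4 = (2, 6, 4, 6)

((6, 1, 5, 5), (6, 3, 1, 3), (1, 0, 0, 1), (2, 2, 6, 0), (2, 6, 4, 6))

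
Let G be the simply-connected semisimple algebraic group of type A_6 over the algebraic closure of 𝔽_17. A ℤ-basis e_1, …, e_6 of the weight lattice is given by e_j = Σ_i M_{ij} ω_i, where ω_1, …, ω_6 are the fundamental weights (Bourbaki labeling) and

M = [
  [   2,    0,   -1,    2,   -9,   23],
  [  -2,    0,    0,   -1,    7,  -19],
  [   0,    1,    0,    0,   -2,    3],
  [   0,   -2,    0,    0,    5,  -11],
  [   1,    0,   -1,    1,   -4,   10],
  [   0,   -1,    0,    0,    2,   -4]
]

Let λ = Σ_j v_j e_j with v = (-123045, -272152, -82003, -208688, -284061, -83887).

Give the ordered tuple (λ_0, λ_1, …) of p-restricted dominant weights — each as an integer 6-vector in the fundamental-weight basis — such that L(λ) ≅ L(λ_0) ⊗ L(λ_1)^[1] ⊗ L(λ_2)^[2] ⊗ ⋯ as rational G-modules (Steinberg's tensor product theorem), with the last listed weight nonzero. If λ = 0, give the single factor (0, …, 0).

((6, 7, 7, 6, 10, 2), (1, 5, 5, 13, 14, 16), (5, 4, 0, 8, 11, 0), (9, 12, 9, 9, 9, 8))

ω-coordinates c = M·v, v = (-123045, -272152, -82003, -208688, -284061, -83887):
  c_1 = (2)·(-123045) + (0)·(-272152) + (-1)·(-82003) + (2)·(-208688) + (-9)·(-284061) + (23)·(-83887) = 45685
  c_2 = (-2)·(-123045) + (0)·(-272152) + (0)·(-82003) + (-1)·(-208688) + (7)·(-284061) + (-19)·(-83887) = 60204
  c_3 = (0)·(-123045) + (1)·(-272152) + (0)·(-82003) + (0)·(-208688) + (-2)·(-284061) + (3)·(-83887) = 44309
  c_4 = (0)·(-123045) + (-2)·(-272152) + (0)·(-82003) + (0)·(-208688) + (5)·(-284061) + (-11)·(-83887) = 46756
  c_5 = (1)·(-123045) + (0)·(-272152) + (-1)·(-82003) + (1)·(-208688) + (-4)·(-284061) + (10)·(-83887) = 47644
  c_6 = (0)·(-123045) + (-1)·(-272152) + (0)·(-82003) + (0)·(-208688) + (2)·(-284061) + (-4)·(-83887) = 39578
p = 17; digits c_i = Σ_j d_{ij}·17^j, 0 ≤ d_{ij} < 17:
  c_1 = 45685 = 6·17^0 + 1·17^1 + 5·17^2 + 9·17^3
  c_2 = 60204 = 7·17^0 + 5·17^1 + 4·17^2 + 12·17^3
  c_3 = 44309 = 7·17^0 + 5·17^1 + 0·17^2 + 9·17^3
  c_4 = 46756 = 6·17^0 + 13·17^1 + 8·17^2 + 9·17^3
  c_5 = 47644 = 10·17^0 + 14·17^1 + 11·17^2 + 9·17^3
  c_6 = 39578 = 2·17^0 + 16·17^1 + 0·17^2 + 8·17^3
λ_0 = (6, 7, 7, 6, 10, 2)
λ_1 = (1, 5, 5, 13, 14, 16)
λ_2 = (5, 4, 0, 8, 11, 0)
λ_3 = (9, 12, 9, 9, 9, 8)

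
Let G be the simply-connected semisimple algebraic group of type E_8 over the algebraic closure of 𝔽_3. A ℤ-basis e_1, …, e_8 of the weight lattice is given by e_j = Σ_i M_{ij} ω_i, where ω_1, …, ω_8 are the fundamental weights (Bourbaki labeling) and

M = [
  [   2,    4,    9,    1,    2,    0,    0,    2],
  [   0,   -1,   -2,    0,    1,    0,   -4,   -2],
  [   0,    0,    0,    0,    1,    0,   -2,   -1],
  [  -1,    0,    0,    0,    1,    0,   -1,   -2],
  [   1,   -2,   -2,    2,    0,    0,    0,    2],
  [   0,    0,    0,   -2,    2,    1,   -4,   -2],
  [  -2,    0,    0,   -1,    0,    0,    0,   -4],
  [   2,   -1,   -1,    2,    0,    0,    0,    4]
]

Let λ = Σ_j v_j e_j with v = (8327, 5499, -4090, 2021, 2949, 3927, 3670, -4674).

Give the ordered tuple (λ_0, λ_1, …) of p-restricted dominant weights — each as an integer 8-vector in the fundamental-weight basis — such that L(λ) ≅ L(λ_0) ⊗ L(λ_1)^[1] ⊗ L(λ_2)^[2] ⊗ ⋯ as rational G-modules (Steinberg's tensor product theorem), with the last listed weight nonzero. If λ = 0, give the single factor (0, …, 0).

ω-coordinates c = M·v, v = (8327, 5499, -4090, 2021, 2949, 3927, 3670, -4674):
  c_1 = 2*8327 + 4*5499 + 9*-4090 + 1*2021 + 2*2949 + 0*3927 + 0*3670 + 2*-4674 = 411
  c_2 = 0*8327 + -1*5499 + -2*-4090 + 0*2021 + 1*2949 + 0*3927 + -4*3670 + -2*-4674 = 298
  c_3 = 0*8327 + 0*5499 + 0*-4090 + 0*2021 + 1*2949 + 0*3927 + -2*3670 + -1*-4674 = 283
  c_4 = -1*8327 + 0*5499 + 0*-4090 + 0*2021 + 1*2949 + 0*3927 + -1*3670 + -2*-4674 = 300
  c_5 = 1*8327 + -2*5499 + -2*-4090 + 2*2021 + 0*2949 + 0*3927 + 0*3670 + 2*-4674 = 203
  c_6 = 0*8327 + 0*5499 + 0*-4090 + -2*2021 + 2*2949 + 1*3927 + -4*3670 + -2*-4674 = 451
  c_7 = -2*8327 + 0*5499 + 0*-4090 + -1*2021 + 0*2949 + 0*3927 + 0*3670 + -4*-4674 = 21
  c_8 = 2*8327 + -1*5499 + -1*-4090 + 2*2021 + 0*2949 + 0*3927 + 0*3670 + 4*-4674 = 591
p = 3; digits c_i = Σ_j d_{ij}·3^j, 0 ≤ d_{ij} < 3:
  c_1 = 411 = 0·3^0 + 2·3^1 + 0·3^2 + 0·3^3 + 2·3^4 + 1·3^5
  c_2 = 298 = 1·3^0 + 0·3^1 + 0·3^2 + 2·3^3 + 0·3^4 + 1·3^5
  c_3 = 283 = 1·3^0 + 1·3^1 + 1·3^2 + 1·3^3 + 0·3^4 + 1·3^5
  c_4 = 300 = 0·3^0 + 1·3^1 + 0·3^2 + 2·3^3 + 0·3^4 + 1·3^5
  c_5 = 203 = 2·3^0 + 1·3^1 + 1·3^2 + 1·3^3 + 2·3^4
  c_6 = 451 = 1·3^0 + 0·3^1 + 2·3^2 + 1·3^3 + 2·3^4 + 1·3^5
  c_7 = 21 = 0·3^0 + 1·3^1 + 2·3^2
  c_8 = 591 = 0·3^0 + 2·3^1 + 2·3^2 + 0·3^3 + 1·3^4 + 2·3^5
p-restricted factor λ_0 = (0, 1, 1, 0, 2, 1, 0, 0)
p-restricted factor λ_1 = (2, 0, 1, 1, 1, 0, 1, 2)
p-restricted factor λ_2 = (0, 0, 1, 0, 1, 2, 2, 2)
p-restricted factor λ_3 = (0, 2, 1, 2, 1, 1, 0, 0)
p-restricted factor λ_4 = (2, 0, 0, 0, 2, 2, 0, 1)
p-restricted factor λ_5 = (1, 1, 1, 1, 0, 1, 0, 2)

((0, 1, 1, 0, 2, 1, 0, 0), (2, 0, 1, 1, 1, 0, 1, 2), (0, 0, 1, 0, 1, 2, 2, 2), (0, 2, 1, 2, 1, 1, 0, 0), (2, 0, 0, 0, 2, 2, 0, 1), (1, 1, 1, 1, 0, 1, 0, 2))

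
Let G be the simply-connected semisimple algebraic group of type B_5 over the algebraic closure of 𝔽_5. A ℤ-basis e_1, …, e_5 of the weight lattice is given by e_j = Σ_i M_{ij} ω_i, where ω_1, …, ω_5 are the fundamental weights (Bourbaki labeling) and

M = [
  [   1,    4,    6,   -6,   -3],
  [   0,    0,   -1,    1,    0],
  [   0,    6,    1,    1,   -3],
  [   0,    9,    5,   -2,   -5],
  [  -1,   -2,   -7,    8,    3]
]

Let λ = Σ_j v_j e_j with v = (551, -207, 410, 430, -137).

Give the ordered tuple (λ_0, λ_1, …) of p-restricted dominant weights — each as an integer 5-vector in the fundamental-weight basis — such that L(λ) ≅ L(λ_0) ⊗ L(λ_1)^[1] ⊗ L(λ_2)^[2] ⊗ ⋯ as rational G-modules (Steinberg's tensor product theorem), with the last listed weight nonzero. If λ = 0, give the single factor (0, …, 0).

((4, 0, 4, 2, 2), (2, 4, 1, 2, 4))

Converting to the ω-basis (c_i = row i of M dotted with v = (551, -207, 410, 430, -137)):
  c_1 = 1*551 + 4*-207 + 6*410 + -6*430 + -3*-137 = 14
  c_2 = 0*551 + 0*-207 + -1*410 + 1*430 + 0*-137 = 20
  c_3 = 0*551 + 6*-207 + 1*410 + 1*430 + -3*-137 = 9
  c_4 = 0*551 + 9*-207 + 5*410 + -2*430 + -5*-137 = 12
  c_5 = -1*551 + -2*-207 + -7*410 + 8*430 + 3*-137 = 22
Writing each c_i in base p = 5:
  c_1 = 14 = 4·5^0 + 2·5^1
  c_2 = 20 = 0·5^0 + 4·5^1
  c_3 = 9 = 4·5^0 + 1·5^1
  c_4 = 12 = 2·5^0 + 2·5^1
  c_5 = 22 = 2·5^0 + 4·5^1
λ_0 = (4, 0, 4, 2, 2)
λ_1 = (2, 4, 1, 2, 4)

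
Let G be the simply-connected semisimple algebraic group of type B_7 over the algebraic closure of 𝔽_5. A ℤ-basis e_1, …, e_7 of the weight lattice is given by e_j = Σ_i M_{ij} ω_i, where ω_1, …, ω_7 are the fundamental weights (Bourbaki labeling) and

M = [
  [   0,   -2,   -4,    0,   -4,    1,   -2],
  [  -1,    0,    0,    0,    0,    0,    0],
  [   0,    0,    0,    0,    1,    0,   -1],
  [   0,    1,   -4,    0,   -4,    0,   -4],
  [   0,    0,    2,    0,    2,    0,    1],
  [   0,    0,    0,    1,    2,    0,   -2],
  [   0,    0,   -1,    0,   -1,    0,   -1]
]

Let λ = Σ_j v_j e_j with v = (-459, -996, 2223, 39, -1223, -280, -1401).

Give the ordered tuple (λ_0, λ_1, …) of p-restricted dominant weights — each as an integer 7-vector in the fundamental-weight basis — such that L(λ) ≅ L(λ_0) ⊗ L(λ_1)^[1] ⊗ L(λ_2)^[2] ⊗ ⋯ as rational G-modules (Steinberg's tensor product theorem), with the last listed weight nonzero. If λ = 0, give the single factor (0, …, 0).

((4, 4, 3, 3, 4, 0, 1), (2, 1, 0, 1, 4, 4, 0), (0, 3, 2, 4, 3, 0, 1), (4, 3, 1, 4, 4, 3, 3))

Converting to the ω-basis (c_i = row i of M dotted with v = (-459, -996, 2223, 39, -1223, -280, -1401)):
  c_1 = (0)·(-459) + (-2)·(-996) + (-4)·(2223) + 0·39 + (-4)·(-1223) + (1)·(-280) + (-2)·(-1401) = 514
  c_2 = (-1)·(-459) + (0)·(-996) + 0·2223 + 0·39 + (0)·(-1223) + (0)·(-280) + (0)·(-1401) = 459
  c_3 = (0)·(-459) + (0)·(-996) + 0·2223 + 0·39 + (1)·(-1223) + (0)·(-280) + (-1)·(-1401) = 178
  c_4 = (0)·(-459) + (1)·(-996) + (-4)·(2223) + 0·39 + (-4)·(-1223) + (0)·(-280) + (-4)·(-1401) = 608
  c_5 = (0)·(-459) + (0)·(-996) + 2·2223 + 0·39 + (2)·(-1223) + (0)·(-280) + (1)·(-1401) = 599
  c_6 = (0)·(-459) + (0)·(-996) + 0·2223 + 1·39 + (2)·(-1223) + (0)·(-280) + (-2)·(-1401) = 395
  c_7 = (0)·(-459) + (0)·(-996) + (-1)·(2223) + 0·39 + (-1)·(-1223) + (0)·(-280) + (-1)·(-1401) = 401
Writing each c_i in base p = 5:
  c_1 = 514 = 4·5^0 + 2·5^1 + 0·5^2 + 4·5^3
  c_2 = 459 = 4·5^0 + 1·5^1 + 3·5^2 + 3·5^3
  c_3 = 178 = 3·5^0 + 0·5^1 + 2·5^2 + 1·5^3
  c_4 = 608 = 3·5^0 + 1·5^1 + 4·5^2 + 4·5^3
  c_5 = 599 = 4·5^0 + 4·5^1 + 3·5^2 + 4·5^3
  c_6 = 395 = 0·5^0 + 4·5^1 + 0·5^2 + 3·5^3
  c_7 = 401 = 1·5^0 + 0·5^1 + 1·5^2 + 3·5^3
Factor λ_0 = (4, 4, 3, 3, 4, 0, 1)
Factor λ_1 = (2, 1, 0, 1, 4, 4, 0)
Factor λ_2 = (0, 3, 2, 4, 3, 0, 1)
Factor λ_3 = (4, 3, 1, 4, 4, 3, 3)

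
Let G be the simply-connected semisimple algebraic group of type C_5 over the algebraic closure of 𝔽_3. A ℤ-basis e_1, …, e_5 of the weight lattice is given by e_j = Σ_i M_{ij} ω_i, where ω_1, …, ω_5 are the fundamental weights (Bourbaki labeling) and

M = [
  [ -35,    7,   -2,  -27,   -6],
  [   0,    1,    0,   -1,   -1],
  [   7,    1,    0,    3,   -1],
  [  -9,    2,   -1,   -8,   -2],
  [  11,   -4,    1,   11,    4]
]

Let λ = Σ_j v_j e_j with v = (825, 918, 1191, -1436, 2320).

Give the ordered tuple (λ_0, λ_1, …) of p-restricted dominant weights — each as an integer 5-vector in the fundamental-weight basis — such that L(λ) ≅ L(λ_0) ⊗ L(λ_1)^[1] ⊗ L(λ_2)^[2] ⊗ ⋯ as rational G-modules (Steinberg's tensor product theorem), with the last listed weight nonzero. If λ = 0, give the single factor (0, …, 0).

In the fundamental-weight basis, λ has coordinates c = M·v (v = (825, 918, 1191, -1436, 2320)):
  c_1 = (-35)·(825) + (7)·(918) + (-2)·(1191) + (-27)·(-1436) + (-6)·(2320) = 21
  c_2 = (0)·(825) + (1)·(918) + (0)·(1191) + (-1)·(-1436) + (-1)·(2320) = 34
  c_3 = (7)·(825) + (1)·(918) + (0)·(1191) + (3)·(-1436) + (-1)·(2320) = 65
  c_4 = (-9)·(825) + (2)·(918) + (-1)·(1191) + (-8)·(-1436) + (-2)·(2320) = 68
  c_5 = (11)·(825) + (-4)·(918) + (1)·(1191) + (11)·(-1436) + (4)·(2320) = 78
Expand coordinatewise in base 3:
  c_1 = 21 = 0·3^0 + 1·3^1 + 2·3^2
  c_2 = 34 = 1·3^0 + 2·3^1 + 0·3^2 + 1·3^3
  c_3 = 65 = 2·3^0 + 0·3^1 + 1·3^2 + 2·3^3
  c_4 = 68 = 2·3^0 + 1·3^1 + 1·3^2 + 2·3^3
  c_5 = 78 = 0·3^0 + 2·3^1 + 2·3^2 + 2·3^3
λ_0 = (0, 1, 2, 2, 0)
λ_1 = (1, 2, 0, 1, 2)
λ_2 = (2, 0, 1, 1, 2)
λ_3 = (0, 1, 2, 2, 2)

((0, 1, 2, 2, 0), (1, 2, 0, 1, 2), (2, 0, 1, 1, 2), (0, 1, 2, 2, 2))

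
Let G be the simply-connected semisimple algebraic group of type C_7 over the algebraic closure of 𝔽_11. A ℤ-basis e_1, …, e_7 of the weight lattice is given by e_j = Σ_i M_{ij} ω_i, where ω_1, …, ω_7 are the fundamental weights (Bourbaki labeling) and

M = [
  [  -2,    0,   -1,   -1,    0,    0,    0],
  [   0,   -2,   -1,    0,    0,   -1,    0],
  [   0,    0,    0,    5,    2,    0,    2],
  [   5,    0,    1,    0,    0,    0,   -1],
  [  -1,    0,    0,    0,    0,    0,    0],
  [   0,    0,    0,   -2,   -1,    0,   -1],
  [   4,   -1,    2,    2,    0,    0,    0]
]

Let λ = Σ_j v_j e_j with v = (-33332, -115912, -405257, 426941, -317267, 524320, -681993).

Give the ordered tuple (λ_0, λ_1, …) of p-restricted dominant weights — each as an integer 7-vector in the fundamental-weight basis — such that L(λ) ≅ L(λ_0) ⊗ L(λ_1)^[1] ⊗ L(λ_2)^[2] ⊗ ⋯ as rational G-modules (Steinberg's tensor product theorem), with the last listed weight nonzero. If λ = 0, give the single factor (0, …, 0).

ω-coordinates c = M·v, v = (-33332, -115912, -405257, 426941, -317267, 524320, -681993):
  c_1 = (-2)·(-33332) + (0)·(-115912) + (-1)·(-405257) + (-1)·(426941) + (0)·(-317267) + (0)·(524320) + (0)·(-681993) = 44980
  c_2 = (0)·(-33332) + (-2)·(-115912) + (-1)·(-405257) + (0)·(426941) + (0)·(-317267) + (-1)·(524320) + (0)·(-681993) = 112761
  c_3 = (0)·(-33332) + (0)·(-115912) + (0)·(-405257) + (5)·(426941) + (2)·(-317267) + (0)·(524320) + (2)·(-681993) = 136185
  c_4 = (5)·(-33332) + (0)·(-115912) + (1)·(-405257) + (0)·(426941) + (0)·(-317267) + (0)·(524320) + (-1)·(-681993) = 110076
  c_5 = (-1)·(-33332) + (0)·(-115912) + (0)·(-405257) + (0)·(426941) + (0)·(-317267) + (0)·(524320) + (0)·(-681993) = 33332
  c_6 = (0)·(-33332) + (0)·(-115912) + (0)·(-405257) + (-2)·(426941) + (-1)·(-317267) + (0)·(524320) + (-1)·(-681993) = 145378
  c_7 = (4)·(-33332) + (-1)·(-115912) + (2)·(-405257) + (2)·(426941) + (0)·(-317267) + (0)·(524320) + (0)·(-681993) = 25952
Writing each c_i in base p = 11:
  c_1 = 44980 = 1·11^0 + 8·11^1 + 8·11^2 + 0·11^3 + 3·11^4
  c_2 = 112761 = 0·11^0 + 10·11^1 + 7·11^2 + 7·11^3 + 7·11^4
  c_3 = 136185 = 5·11^0 + 5·11^1 + 3·11^2 + 3·11^3 + 9·11^4
  c_4 = 110076 = 10·11^0 + 7·11^1 + 7·11^2 + 5·11^3 + 7·11^4
  c_5 = 33332 = 2·11^0 + 5·11^1 + 0·11^2 + 3·11^3 + 2·11^4
  c_6 = 145378 = 2·11^0 + 5·11^1 + 2·11^2 + 10·11^3 + 9·11^4
  c_7 = 25952 = 3·11^0 + 5·11^1 + 5·11^2 + 8·11^3 + 1·11^4
λ_0 = (1, 0, 5, 10, 2, 2, 3)
λ_1 = (8, 10, 5, 7, 5, 5, 5)
λ_2 = (8, 7, 3, 7, 0, 2, 5)
λ_3 = (0, 7, 3, 5, 3, 10, 8)
λ_4 = (3, 7, 9, 7, 2, 9, 1)

((1, 0, 5, 10, 2, 2, 3), (8, 10, 5, 7, 5, 5, 5), (8, 7, 3, 7, 0, 2, 5), (0, 7, 3, 5, 3, 10, 8), (3, 7, 9, 7, 2, 9, 1))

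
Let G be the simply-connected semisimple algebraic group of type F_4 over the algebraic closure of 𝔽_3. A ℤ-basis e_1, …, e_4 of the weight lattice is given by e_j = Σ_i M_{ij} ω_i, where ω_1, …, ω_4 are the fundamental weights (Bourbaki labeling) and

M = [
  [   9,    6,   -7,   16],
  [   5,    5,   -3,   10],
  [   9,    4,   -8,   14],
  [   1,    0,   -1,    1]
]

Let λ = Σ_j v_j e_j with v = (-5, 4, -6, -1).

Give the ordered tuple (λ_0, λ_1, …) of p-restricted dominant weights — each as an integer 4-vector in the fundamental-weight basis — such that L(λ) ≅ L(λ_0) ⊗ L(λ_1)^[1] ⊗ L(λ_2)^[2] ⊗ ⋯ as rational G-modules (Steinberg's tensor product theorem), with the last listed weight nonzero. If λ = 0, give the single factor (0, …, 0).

((2, 0, 2, 0), (1, 1, 1, 0))

In the fundamental-weight basis, λ has coordinates c = M·v (v = (-5, 4, -6, -1)):
  c_1 = 9*-5 + 6*4 + -7*-6 + 16*-1 = 5
  c_2 = 5*-5 + 5*4 + -3*-6 + 10*-1 = 3
  c_3 = 9*-5 + 4*4 + -8*-6 + 14*-1 = 5
  c_4 = 1*-5 + 0*4 + -1*-6 + 1*-1 = 0
Base-3 expansion of each c_i:
  c_1 = 5 = 2·3^0 + 1·3^1
  c_2 = 3 = 0·3^0 + 1·3^1
  c_3 = 5 = 2·3^0 + 1·3^1
  c_4 = 0
Factor λ_0 = (2, 0, 2, 0)
Factor λ_1 = (1, 1, 1, 0)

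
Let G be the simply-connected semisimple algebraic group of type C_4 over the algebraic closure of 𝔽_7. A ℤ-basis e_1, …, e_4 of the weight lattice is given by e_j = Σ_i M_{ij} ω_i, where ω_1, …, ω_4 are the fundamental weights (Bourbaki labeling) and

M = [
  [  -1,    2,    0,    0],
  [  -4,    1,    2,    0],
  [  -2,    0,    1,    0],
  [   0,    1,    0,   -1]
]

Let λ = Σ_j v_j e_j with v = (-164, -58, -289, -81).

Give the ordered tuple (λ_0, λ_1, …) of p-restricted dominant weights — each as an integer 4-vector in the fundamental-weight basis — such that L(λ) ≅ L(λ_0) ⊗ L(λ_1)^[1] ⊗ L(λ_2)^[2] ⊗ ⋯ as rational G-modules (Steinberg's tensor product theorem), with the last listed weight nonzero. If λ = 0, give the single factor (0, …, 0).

In the fundamental-weight basis, λ has coordinates c = M·v (v = (-164, -58, -289, -81)):
  c_1 = (-1)·(-164) + (2)·(-58) + (0)·(-289) + (0)·(-81) = 48
  c_2 = (-4)·(-164) + (1)·(-58) + (2)·(-289) + (0)·(-81) = 20
  c_3 = (-2)·(-164) + (0)·(-58) + (1)·(-289) + (0)·(-81) = 39
  c_4 = (0)·(-164) + (1)·(-58) + (0)·(-289) + (-1)·(-81) = 23
p = 7; digits c_i = Σ_j d_{ij}·7^j, 0 ≤ d_{ij} < 7:
  c_1 = 48 = 6·7^0 + 6·7^1
  c_2 = 20 = 6·7^0 + 2·7^1
  c_3 = 39 = 4·7^0 + 5·7^1
  c_4 = 23 = 2·7^0 + 3·7^1
Factor λ_0 = (6, 6, 4, 2)
Factor λ_1 = (6, 2, 5, 3)

((6, 6, 4, 2), (6, 2, 5, 3))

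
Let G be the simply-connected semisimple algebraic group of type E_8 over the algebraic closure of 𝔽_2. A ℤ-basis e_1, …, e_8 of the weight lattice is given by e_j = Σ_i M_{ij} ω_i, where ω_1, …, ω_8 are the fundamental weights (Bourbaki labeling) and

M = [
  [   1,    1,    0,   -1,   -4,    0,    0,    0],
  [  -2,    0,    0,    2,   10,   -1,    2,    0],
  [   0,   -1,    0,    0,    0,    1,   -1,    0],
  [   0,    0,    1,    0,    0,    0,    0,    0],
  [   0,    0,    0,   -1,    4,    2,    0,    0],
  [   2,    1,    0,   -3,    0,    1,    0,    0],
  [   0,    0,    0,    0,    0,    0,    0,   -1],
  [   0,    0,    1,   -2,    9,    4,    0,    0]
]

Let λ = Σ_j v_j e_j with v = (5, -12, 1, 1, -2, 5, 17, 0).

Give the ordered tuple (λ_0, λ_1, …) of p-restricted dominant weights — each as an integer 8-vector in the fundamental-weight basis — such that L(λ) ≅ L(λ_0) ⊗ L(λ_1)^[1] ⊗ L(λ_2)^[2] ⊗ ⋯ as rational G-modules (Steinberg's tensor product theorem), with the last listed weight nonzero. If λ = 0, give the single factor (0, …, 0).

((0, 1, 0, 1, 1, 0, 0, 1),)

Compute c_i = Σ_j M_{ij} v_j with v = (5, -12, 1, 1, -2, 5, 17, 0):
  c_1 = 1*5 + 1*-12 + 0*1 + -1*1 + -4*-2 + 0*5 + 0*17 + 0*0 = 0
  c_2 = -2*5 + 0*-12 + 0*1 + 2*1 + 10*-2 + -1*5 + 2*17 + 0*0 = 1
  c_3 = 0*5 + -1*-12 + 0*1 + 0*1 + 0*-2 + 1*5 + -1*17 + 0*0 = 0
  c_4 = 0*5 + 0*-12 + 1*1 + 0*1 + 0*-2 + 0*5 + 0*17 + 0*0 = 1
  c_5 = 0*5 + 0*-12 + 0*1 + -1*1 + 4*-2 + 2*5 + 0*17 + 0*0 = 1
  c_6 = 2*5 + 1*-12 + 0*1 + -3*1 + 0*-2 + 1*5 + 0*17 + 0*0 = 0
  c_7 = 0*5 + 0*-12 + 0*1 + 0*1 + 0*-2 + 0*5 + 0*17 + -1*0 = 0
  c_8 = 0*5 + 0*-12 + 1*1 + -2*1 + 9*-2 + 4*5 + 0*17 + 0*0 = 1
Writing each c_i in base p = 2:
  c_1 = 0
  c_2 = 1 = 1·2^0
  c_3 = 0
  c_4 = 1 = 1·2^0
  c_5 = 1 = 1·2^0
  c_6 = 0
  c_7 = 0
  c_8 = 1 = 1·2^0
Factor λ_0 = (0, 1, 0, 1, 1, 0, 0, 1)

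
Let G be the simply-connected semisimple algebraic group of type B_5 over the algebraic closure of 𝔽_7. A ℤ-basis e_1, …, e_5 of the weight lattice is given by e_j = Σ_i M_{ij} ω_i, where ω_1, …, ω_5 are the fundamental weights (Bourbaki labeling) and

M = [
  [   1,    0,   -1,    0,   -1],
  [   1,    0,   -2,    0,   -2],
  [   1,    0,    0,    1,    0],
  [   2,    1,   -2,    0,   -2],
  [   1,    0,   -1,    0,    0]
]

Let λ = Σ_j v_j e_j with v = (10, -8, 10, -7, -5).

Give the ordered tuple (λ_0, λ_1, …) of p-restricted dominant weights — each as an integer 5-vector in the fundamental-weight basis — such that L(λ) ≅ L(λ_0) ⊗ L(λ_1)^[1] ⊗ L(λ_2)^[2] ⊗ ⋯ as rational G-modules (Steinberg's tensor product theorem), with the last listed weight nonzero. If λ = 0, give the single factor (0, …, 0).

((5, 0, 3, 2, 0),)

In the fundamental-weight basis, λ has coordinates c = M·v (v = (10, -8, 10, -7, -5)):
  c_1 = 1·10 + (0)·(-8) + (-1)·(10) + (0)·(-7) + (-1)·(-5) = 5
  c_2 = 1·10 + (0)·(-8) + (-2)·(10) + (0)·(-7) + (-2)·(-5) = 0
  c_3 = 1·10 + (0)·(-8) + 0·10 + (1)·(-7) + (0)·(-5) = 3
  c_4 = 2·10 + (1)·(-8) + (-2)·(10) + (0)·(-7) + (-2)·(-5) = 2
  c_5 = 1·10 + (0)·(-8) + (-1)·(10) + (0)·(-7) + (0)·(-5) = 0
p = 7; digits c_i = Σ_j d_{ij}·7^j, 0 ≤ d_{ij} < 7:
  c_1 = 5 = 5·7^0
  c_2 = 0
  c_3 = 3 = 3·7^0
  c_4 = 2 = 2·7^0
  c_5 = 0
p-restricted factor λ_0 = (5, 0, 3, 2, 0)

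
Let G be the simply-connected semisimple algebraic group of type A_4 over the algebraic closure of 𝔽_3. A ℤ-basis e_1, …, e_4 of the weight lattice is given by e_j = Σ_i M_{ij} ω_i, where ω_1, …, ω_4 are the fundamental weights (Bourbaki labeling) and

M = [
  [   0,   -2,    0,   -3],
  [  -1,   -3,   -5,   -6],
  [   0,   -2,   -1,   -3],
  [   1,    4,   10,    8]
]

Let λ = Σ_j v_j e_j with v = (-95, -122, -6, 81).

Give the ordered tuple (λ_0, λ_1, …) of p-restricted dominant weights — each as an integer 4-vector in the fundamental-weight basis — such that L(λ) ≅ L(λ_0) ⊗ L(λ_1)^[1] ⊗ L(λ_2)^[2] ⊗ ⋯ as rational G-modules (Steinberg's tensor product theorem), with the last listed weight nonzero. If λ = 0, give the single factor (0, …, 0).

((1, 2, 1, 2), (0, 1, 2, 1))

ω-coordinates c = M·v, v = (-95, -122, -6, 81):
  c_1 = 0*-95 + -2*-122 + 0*-6 + -3*81 = 1
  c_2 = -1*-95 + -3*-122 + -5*-6 + -6*81 = 5
  c_3 = 0*-95 + -2*-122 + -1*-6 + -3*81 = 7
  c_4 = 1*-95 + 4*-122 + 10*-6 + 8*81 = 5
Base-3 expansion of each c_i:
  c_1 = 1 = 1·3^0
  c_2 = 5 = 2·3^0 + 1·3^1
  c_3 = 7 = 1·3^0 + 2·3^1
  c_4 = 5 = 2·3^0 + 1·3^1
λ_0 = (1, 2, 1, 2)
λ_1 = (0, 1, 2, 1)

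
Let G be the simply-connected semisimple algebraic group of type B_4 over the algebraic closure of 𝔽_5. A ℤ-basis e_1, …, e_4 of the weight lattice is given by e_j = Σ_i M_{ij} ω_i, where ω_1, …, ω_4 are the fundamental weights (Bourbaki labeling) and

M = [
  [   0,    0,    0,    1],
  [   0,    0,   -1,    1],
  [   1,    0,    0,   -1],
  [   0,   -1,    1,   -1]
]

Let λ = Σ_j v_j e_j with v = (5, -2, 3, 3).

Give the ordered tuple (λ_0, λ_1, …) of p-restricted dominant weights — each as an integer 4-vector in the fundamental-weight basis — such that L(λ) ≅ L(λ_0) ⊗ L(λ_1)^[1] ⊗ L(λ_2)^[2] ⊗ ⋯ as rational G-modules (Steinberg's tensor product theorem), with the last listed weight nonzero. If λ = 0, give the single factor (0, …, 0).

((3, 0, 2, 2),)

ω-coordinates c = M·v, v = (5, -2, 3, 3):
  c_1 = 0*5 + 0*-2 + 0*3 + 1*3 = 3
  c_2 = 0*5 + 0*-2 + -1*3 + 1*3 = 0
  c_3 = 1*5 + 0*-2 + 0*3 + -1*3 = 2
  c_4 = 0*5 + -1*-2 + 1*3 + -1*3 = 2
Base-5 expansion of each c_i:
  c_1 = 3 = 3·5^0
  c_2 = 0
  c_3 = 2 = 2·5^0
  c_4 = 2 = 2·5^0
λ_0 = (3, 0, 2, 2)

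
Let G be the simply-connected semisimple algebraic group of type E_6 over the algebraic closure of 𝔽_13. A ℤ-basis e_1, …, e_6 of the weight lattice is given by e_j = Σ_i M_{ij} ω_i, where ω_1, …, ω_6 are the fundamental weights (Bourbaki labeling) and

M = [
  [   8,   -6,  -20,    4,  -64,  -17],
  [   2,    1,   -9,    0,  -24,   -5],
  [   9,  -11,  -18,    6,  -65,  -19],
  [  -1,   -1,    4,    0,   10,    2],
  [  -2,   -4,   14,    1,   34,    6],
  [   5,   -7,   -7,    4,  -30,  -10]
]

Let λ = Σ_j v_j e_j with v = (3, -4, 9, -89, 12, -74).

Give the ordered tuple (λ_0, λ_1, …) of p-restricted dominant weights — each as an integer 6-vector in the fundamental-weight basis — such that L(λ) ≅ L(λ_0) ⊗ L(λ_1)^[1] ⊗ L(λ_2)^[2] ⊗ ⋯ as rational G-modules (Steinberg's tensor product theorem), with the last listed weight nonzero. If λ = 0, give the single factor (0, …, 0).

((2, 3, 1, 9, 11, 4),)

Change of basis e → ω: c = M·v where v = (3, -4, 9, -89, 12, -74):
  c_1 = 8*3 + -6*-4 + -20*9 + 4*-89 + -64*12 + -17*-74 = 2
  c_2 = 2*3 + 1*-4 + -9*9 + 0*-89 + -24*12 + -5*-74 = 3
  c_3 = 9*3 + -11*-4 + -18*9 + 6*-89 + -65*12 + -19*-74 = 1
  c_4 = -1*3 + -1*-4 + 4*9 + 0*-89 + 10*12 + 2*-74 = 9
  c_5 = -2*3 + -4*-4 + 14*9 + 1*-89 + 34*12 + 6*-74 = 11
  c_6 = 5*3 + -7*-4 + -7*9 + 4*-89 + -30*12 + -10*-74 = 4
Writing each c_i in base p = 13:
  c_1 = 2 = 2·13^0
  c_2 = 3 = 3·13^0
  c_3 = 1 = 1·13^0
  c_4 = 9 = 9·13^0
  c_5 = 11 = 11·13^0
  c_6 = 4 = 4·13^0
λ_0 = (2, 3, 1, 9, 11, 4)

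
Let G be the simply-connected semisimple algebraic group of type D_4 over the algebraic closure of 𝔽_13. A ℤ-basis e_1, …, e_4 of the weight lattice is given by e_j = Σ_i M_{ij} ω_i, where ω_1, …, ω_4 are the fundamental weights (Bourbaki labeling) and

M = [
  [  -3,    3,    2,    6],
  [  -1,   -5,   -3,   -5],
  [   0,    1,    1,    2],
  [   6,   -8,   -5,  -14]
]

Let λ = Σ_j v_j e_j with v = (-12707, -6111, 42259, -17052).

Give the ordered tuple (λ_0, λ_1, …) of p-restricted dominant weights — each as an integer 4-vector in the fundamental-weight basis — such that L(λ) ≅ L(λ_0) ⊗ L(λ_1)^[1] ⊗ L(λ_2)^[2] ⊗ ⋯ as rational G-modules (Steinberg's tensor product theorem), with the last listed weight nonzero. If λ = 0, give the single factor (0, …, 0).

((5, 3, 3, 1), (10, 4, 1, 6), (11, 10, 12, 0))

ω-coordinates c = M·v, v = (-12707, -6111, 42259, -17052):
  c_1 = (-3)·(-12707) + (3)·(-6111) + 2·42259 + (6)·(-17052) = 1994
  c_2 = (-1)·(-12707) + (-5)·(-6111) + (-3)·(42259) + (-5)·(-17052) = 1745
  c_3 = (0)·(-12707) + (1)·(-6111) + 1·42259 + (2)·(-17052) = 2044
  c_4 = (6)·(-12707) + (-8)·(-6111) + (-5)·(42259) + (-14)·(-17052) = 79
Base-13 expansion of each c_i:
  c_1 = 1994 = 5·13^0 + 10·13^1 + 11·13^2
  c_2 = 1745 = 3·13^0 + 4·13^1 + 10·13^2
  c_3 = 2044 = 3·13^0 + 1·13^1 + 12·13^2
  c_4 = 79 = 1·13^0 + 6·13^1
Factor λ_0 = (5, 3, 3, 1)
Factor λ_1 = (10, 4, 1, 6)
Factor λ_2 = (11, 10, 12, 0)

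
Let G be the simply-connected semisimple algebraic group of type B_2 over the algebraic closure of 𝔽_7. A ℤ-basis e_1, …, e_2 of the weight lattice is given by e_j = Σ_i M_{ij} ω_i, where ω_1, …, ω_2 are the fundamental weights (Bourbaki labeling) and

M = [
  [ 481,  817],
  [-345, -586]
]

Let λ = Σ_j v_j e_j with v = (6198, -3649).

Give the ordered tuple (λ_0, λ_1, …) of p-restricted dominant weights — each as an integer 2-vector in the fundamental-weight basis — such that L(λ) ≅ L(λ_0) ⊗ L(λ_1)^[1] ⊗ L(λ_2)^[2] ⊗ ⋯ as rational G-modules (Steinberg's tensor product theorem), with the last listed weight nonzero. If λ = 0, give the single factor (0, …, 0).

ω-coordinates c = M·v, v = (6198, -3649):
  c_1 = 481·6198 + (817)·(-3649) = 5
  c_2 = (-345)·(6198) + (-586)·(-3649) = 4
Writing each c_i in base p = 7:
  c_1 = 5 = 5·7^0
  c_2 = 4 = 4·7^0
Factor λ_0 = (5, 4)

((5, 4),)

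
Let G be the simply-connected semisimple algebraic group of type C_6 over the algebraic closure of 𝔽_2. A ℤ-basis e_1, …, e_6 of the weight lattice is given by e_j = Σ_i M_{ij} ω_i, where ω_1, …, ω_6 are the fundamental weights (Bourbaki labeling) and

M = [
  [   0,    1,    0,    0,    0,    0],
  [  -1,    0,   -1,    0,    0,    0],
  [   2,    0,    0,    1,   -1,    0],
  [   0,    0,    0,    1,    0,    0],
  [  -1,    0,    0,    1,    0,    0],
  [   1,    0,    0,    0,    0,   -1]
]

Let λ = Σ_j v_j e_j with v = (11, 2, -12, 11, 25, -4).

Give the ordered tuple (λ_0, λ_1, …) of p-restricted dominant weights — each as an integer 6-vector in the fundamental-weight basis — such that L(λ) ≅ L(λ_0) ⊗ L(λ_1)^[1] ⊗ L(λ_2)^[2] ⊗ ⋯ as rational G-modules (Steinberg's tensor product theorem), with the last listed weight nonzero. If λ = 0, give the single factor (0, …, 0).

Compute c_i = Σ_j M_{ij} v_j with v = (11, 2, -12, 11, 25, -4):
  c_1 = 0·11 + 1·2 + (0)·(-12) + 0·11 + 0·25 + (0)·(-4) = 2
  c_2 = (-1)·(11) + 0·2 + (-1)·(-12) + 0·11 + 0·25 + (0)·(-4) = 1
  c_3 = 2·11 + 0·2 + (0)·(-12) + 1·11 + (-1)·(25) + (0)·(-4) = 8
  c_4 = 0·11 + 0·2 + (0)·(-12) + 1·11 + 0·25 + (0)·(-4) = 11
  c_5 = (-1)·(11) + 0·2 + (0)·(-12) + 1·11 + 0·25 + (0)·(-4) = 0
  c_6 = 1·11 + 0·2 + (0)·(-12) + 0·11 + 0·25 + (-1)·(-4) = 15
p = 2; digits c_i = Σ_j d_{ij}·2^j, 0 ≤ d_{ij} < 2:
  c_1 = 2 = 0·2^0 + 1·2^1
  c_2 = 1 = 1·2^0
  c_3 = 8 = 0·2^0 + 0·2^1 + 0·2^2 + 1·2^3
  c_4 = 11 = 1·2^0 + 1·2^1 + 0·2^2 + 1·2^3
  c_5 = 0
  c_6 = 15 = 1·2^0 + 1·2^1 + 1·2^2 + 1·2^3
λ_0 = (0, 1, 0, 1, 0, 1)
λ_1 = (1, 0, 0, 1, 0, 1)
λ_2 = (0, 0, 0, 0, 0, 1)
λ_3 = (0, 0, 1, 1, 0, 1)

((0, 1, 0, 1, 0, 1), (1, 0, 0, 1, 0, 1), (0, 0, 0, 0, 0, 1), (0, 0, 1, 1, 0, 1))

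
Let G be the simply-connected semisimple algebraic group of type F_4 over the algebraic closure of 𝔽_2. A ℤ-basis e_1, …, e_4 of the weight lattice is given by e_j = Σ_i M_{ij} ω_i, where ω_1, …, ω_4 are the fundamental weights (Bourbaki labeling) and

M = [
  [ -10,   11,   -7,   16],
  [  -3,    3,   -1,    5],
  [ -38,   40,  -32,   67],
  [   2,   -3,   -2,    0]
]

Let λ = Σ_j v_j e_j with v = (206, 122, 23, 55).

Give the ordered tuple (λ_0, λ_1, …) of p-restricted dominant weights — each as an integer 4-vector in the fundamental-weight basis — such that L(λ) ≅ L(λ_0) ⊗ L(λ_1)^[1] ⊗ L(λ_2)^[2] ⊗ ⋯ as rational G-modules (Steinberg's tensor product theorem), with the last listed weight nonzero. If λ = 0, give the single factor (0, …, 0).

((1, 0, 1, 0),)

In the fundamental-weight basis, λ has coordinates c = M·v (v = (206, 122, 23, 55)):
  c_1 = -10*206 + 11*122 + -7*23 + 16*55 = 1
  c_2 = -3*206 + 3*122 + -1*23 + 5*55 = 0
  c_3 = -38*206 + 40*122 + -32*23 + 67*55 = 1
  c_4 = 2*206 + -3*122 + -2*23 + 0*55 = 0
Expand coordinatewise in base 2:
  c_1 = 1 = 1·2^0
  c_2 = 0
  c_3 = 1 = 1·2^0
  c_4 = 0
Factor λ_0 = (1, 0, 1, 0)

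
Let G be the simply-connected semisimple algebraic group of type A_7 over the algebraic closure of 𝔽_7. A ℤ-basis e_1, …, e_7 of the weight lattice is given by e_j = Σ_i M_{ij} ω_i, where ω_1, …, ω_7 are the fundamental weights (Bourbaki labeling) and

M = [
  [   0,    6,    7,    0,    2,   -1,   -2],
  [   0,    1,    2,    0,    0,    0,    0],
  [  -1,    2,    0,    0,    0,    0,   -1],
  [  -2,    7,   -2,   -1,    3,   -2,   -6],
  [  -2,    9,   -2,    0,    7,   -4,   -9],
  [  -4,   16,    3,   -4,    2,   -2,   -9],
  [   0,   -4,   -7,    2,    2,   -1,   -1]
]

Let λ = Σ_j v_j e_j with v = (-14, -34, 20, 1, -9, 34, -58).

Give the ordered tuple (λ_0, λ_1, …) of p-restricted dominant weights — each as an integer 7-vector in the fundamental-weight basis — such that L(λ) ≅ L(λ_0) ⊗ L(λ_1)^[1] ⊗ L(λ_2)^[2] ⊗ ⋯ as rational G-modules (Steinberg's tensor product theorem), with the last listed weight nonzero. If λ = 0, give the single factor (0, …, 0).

((0, 6, 4, 2, 5, 4, 4),)

In the fundamental-weight basis, λ has coordinates c = M·v (v = (-14, -34, 20, 1, -9, 34, -58)):
  c_1 = (0)·(-14) + (6)·(-34) + (7)·(20) + (0)·(1) + (2)·(-9) + (-1)·(34) + (-2)·(-58) = 0
  c_2 = (0)·(-14) + (1)·(-34) + (2)·(20) + (0)·(1) + (0)·(-9) + (0)·(34) + (0)·(-58) = 6
  c_3 = (-1)·(-14) + (2)·(-34) + (0)·(20) + (0)·(1) + (0)·(-9) + (0)·(34) + (-1)·(-58) = 4
  c_4 = (-2)·(-14) + (7)·(-34) + (-2)·(20) + (-1)·(1) + (3)·(-9) + (-2)·(34) + (-6)·(-58) = 2
  c_5 = (-2)·(-14) + (9)·(-34) + (-2)·(20) + (0)·(1) + (7)·(-9) + (-4)·(34) + (-9)·(-58) = 5
  c_6 = (-4)·(-14) + (16)·(-34) + (3)·(20) + (-4)·(1) + (2)·(-9) + (-2)·(34) + (-9)·(-58) = 4
  c_7 = (0)·(-14) + (-4)·(-34) + (-7)·(20) + (2)·(1) + (2)·(-9) + (-1)·(34) + (-1)·(-58) = 4
Expand coordinatewise in base 7:
  c_1 = 0
  c_2 = 6 = 6·7^0
  c_3 = 4 = 4·7^0
  c_4 = 2 = 2·7^0
  c_5 = 5 = 5·7^0
  c_6 = 4 = 4·7^0
  c_7 = 4 = 4·7^0
p-restricted factor λ_0 = (0, 6, 4, 2, 5, 4, 4)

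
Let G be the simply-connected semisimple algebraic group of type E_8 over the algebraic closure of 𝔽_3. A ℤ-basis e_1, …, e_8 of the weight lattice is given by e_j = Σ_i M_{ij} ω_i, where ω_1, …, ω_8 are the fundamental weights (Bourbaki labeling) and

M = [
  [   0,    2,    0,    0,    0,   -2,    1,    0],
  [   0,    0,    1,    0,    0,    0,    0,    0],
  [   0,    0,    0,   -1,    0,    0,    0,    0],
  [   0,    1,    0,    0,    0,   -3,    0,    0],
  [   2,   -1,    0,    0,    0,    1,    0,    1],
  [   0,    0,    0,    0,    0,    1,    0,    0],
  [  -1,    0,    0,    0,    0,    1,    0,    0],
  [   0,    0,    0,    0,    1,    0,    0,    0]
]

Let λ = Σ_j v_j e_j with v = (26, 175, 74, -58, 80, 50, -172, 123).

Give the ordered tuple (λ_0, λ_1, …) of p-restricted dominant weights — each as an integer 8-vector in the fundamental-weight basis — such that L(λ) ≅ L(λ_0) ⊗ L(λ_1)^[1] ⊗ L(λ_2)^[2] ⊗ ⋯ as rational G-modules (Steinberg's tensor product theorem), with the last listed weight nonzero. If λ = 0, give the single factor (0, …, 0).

((0, 2, 1, 1, 2, 2, 0, 2), (2, 0, 1, 2, 1, 1, 2, 2), (2, 2, 0, 2, 2, 2, 2, 2), (2, 2, 2, 0, 1, 1, 0, 2))

ω-coordinates c = M·v, v = (26, 175, 74, -58, 80, 50, -172, 123):
  c_1 = 0·26 + 2·175 + 0·74 + (0)·(-58) + 0·80 + (-2)·(50) + (1)·(-172) + 0·123 = 78
  c_2 = 0·26 + 0·175 + 1·74 + (0)·(-58) + 0·80 + 0·50 + (0)·(-172) + 0·123 = 74
  c_3 = 0·26 + 0·175 + 0·74 + (-1)·(-58) + 0·80 + 0·50 + (0)·(-172) + 0·123 = 58
  c_4 = 0·26 + 1·175 + 0·74 + (0)·(-58) + 0·80 + (-3)·(50) + (0)·(-172) + 0·123 = 25
  c_5 = 2·26 + (-1)·(175) + 0·74 + (0)·(-58) + 0·80 + 1·50 + (0)·(-172) + 1·123 = 50
  c_6 = 0·26 + 0·175 + 0·74 + (0)·(-58) + 0·80 + 1·50 + (0)·(-172) + 0·123 = 50
  c_7 = (-1)·(26) + 0·175 + 0·74 + (0)·(-58) + 0·80 + 1·50 + (0)·(-172) + 0·123 = 24
  c_8 = 0·26 + 0·175 + 0·74 + (0)·(-58) + 1·80 + 0·50 + (0)·(-172) + 0·123 = 80
Expand coordinatewise in base 3:
  c_1 = 78 = 0·3^0 + 2·3^1 + 2·3^2 + 2·3^3
  c_2 = 74 = 2·3^0 + 0·3^1 + 2·3^2 + 2·3^3
  c_3 = 58 = 1·3^0 + 1·3^1 + 0·3^2 + 2·3^3
  c_4 = 25 = 1·3^0 + 2·3^1 + 2·3^2
  c_5 = 50 = 2·3^0 + 1·3^1 + 2·3^2 + 1·3^3
  c_6 = 50 = 2·3^0 + 1·3^1 + 2·3^2 + 1·3^3
  c_7 = 24 = 0·3^0 + 2·3^1 + 2·3^2
  c_8 = 80 = 2·3^0 + 2·3^1 + 2·3^2 + 2·3^3
λ_0 = (0, 2, 1, 1, 2, 2, 0, 2)
λ_1 = (2, 0, 1, 2, 1, 1, 2, 2)
λ_2 = (2, 2, 0, 2, 2, 2, 2, 2)
λ_3 = (2, 2, 2, 0, 1, 1, 0, 2)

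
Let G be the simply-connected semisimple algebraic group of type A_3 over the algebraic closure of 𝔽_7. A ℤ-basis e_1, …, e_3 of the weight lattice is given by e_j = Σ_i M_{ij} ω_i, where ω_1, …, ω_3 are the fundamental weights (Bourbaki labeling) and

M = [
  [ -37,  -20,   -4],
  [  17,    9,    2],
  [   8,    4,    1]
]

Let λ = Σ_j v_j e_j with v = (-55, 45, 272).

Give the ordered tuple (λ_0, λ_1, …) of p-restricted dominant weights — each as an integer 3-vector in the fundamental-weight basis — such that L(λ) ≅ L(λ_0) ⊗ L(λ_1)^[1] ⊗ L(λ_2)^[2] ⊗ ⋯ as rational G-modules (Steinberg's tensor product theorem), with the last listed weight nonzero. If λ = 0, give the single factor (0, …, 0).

Converting to the ω-basis (c_i = row i of M dotted with v = (-55, 45, 272)):
  c_1 = (-37)·(-55) + (-20)·(45) + (-4)·(272) = 47
  c_2 = (17)·(-55) + 9·45 + 2·272 = 14
  c_3 = (8)·(-55) + 4·45 + 1·272 = 12
Expand coordinatewise in base 7:
  c_1 = 47 = 5·7^0 + 6·7^1
  c_2 = 14 = 0·7^0 + 2·7^1
  c_3 = 12 = 5·7^0 + 1·7^1
λ_0 = (5, 0, 5)
λ_1 = (6, 2, 1)

((5, 0, 5), (6, 2, 1))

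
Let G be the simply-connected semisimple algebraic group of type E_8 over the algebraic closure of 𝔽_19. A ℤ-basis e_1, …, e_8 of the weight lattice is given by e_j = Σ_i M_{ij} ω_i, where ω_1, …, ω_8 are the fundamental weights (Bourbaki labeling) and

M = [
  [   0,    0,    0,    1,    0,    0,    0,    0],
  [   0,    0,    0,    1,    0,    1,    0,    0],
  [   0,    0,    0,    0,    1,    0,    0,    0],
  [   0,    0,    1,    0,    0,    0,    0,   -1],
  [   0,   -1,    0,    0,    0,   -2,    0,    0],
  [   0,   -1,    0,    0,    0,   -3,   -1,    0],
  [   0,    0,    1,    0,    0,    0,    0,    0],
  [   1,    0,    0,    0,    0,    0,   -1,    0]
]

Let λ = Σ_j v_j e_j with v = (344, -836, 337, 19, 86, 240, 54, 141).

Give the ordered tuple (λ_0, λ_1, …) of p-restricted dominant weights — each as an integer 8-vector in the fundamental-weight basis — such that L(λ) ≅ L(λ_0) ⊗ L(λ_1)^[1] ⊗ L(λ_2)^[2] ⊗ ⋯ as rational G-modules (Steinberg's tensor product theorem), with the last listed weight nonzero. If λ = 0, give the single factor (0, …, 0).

((0, 12, 10, 6, 14, 5, 14, 5), (1, 13, 4, 10, 18, 3, 17, 15))

Converting to the ω-basis (c_i = row i of M dotted with v = (344, -836, 337, 19, 86, 240, 54, 141)):
  c_1 = 0*344 + 0*-836 + 0*337 + 1*19 + 0*86 + 0*240 + 0*54 + 0*141 = 19
  c_2 = 0*344 + 0*-836 + 0*337 + 1*19 + 0*86 + 1*240 + 0*54 + 0*141 = 259
  c_3 = 0*344 + 0*-836 + 0*337 + 0*19 + 1*86 + 0*240 + 0*54 + 0*141 = 86
  c_4 = 0*344 + 0*-836 + 1*337 + 0*19 + 0*86 + 0*240 + 0*54 + -1*141 = 196
  c_5 = 0*344 + -1*-836 + 0*337 + 0*19 + 0*86 + -2*240 + 0*54 + 0*141 = 356
  c_6 = 0*344 + -1*-836 + 0*337 + 0*19 + 0*86 + -3*240 + -1*54 + 0*141 = 62
  c_7 = 0*344 + 0*-836 + 1*337 + 0*19 + 0*86 + 0*240 + 0*54 + 0*141 = 337
  c_8 = 1*344 + 0*-836 + 0*337 + 0*19 + 0*86 + 0*240 + -1*54 + 0*141 = 290
Writing each c_i in base p = 19:
  c_1 = 19 = 0·19^0 + 1·19^1
  c_2 = 259 = 12·19^0 + 13·19^1
  c_3 = 86 = 10·19^0 + 4·19^1
  c_4 = 196 = 6·19^0 + 10·19^1
  c_5 = 356 = 14·19^0 + 18·19^1
  c_6 = 62 = 5·19^0 + 3·19^1
  c_7 = 337 = 14·19^0 + 17·19^1
  c_8 = 290 = 5·19^0 + 15·19^1
p-restricted factor λ_0 = (0, 12, 10, 6, 14, 5, 14, 5)
p-restricted factor λ_1 = (1, 13, 4, 10, 18, 3, 17, 15)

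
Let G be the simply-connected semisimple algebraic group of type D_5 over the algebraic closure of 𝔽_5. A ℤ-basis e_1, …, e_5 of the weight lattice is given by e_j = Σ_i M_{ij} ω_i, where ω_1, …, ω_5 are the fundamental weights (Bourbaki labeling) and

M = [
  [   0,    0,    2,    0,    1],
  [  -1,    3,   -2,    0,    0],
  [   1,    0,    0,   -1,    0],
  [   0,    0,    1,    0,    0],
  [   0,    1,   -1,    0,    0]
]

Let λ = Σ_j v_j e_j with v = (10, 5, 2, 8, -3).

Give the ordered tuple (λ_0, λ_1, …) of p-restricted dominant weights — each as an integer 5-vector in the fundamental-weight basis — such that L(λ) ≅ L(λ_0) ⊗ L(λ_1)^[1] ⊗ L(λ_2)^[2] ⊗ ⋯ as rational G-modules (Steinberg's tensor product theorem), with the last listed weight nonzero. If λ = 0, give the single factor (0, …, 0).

Change of basis e → ω: c = M·v where v = (10, 5, 2, 8, -3):
  c_1 = (0)·(10) + (0)·(5) + (2)·(2) + (0)·(8) + (1)·(-3) = 1
  c_2 = (-1)·(10) + (3)·(5) + (-2)·(2) + (0)·(8) + (0)·(-3) = 1
  c_3 = (1)·(10) + (0)·(5) + (0)·(2) + (-1)·(8) + (0)·(-3) = 2
  c_4 = (0)·(10) + (0)·(5) + (1)·(2) + (0)·(8) + (0)·(-3) = 2
  c_5 = (0)·(10) + (1)·(5) + (-1)·(2) + (0)·(8) + (0)·(-3) = 3
Writing each c_i in base p = 5:
  c_1 = 1 = 1·5^0
  c_2 = 1 = 1·5^0
  c_3 = 2 = 2·5^0
  c_4 = 2 = 2·5^0
  c_5 = 3 = 3·5^0
Factor λ_0 = (1, 1, 2, 2, 3)

((1, 1, 2, 2, 3),)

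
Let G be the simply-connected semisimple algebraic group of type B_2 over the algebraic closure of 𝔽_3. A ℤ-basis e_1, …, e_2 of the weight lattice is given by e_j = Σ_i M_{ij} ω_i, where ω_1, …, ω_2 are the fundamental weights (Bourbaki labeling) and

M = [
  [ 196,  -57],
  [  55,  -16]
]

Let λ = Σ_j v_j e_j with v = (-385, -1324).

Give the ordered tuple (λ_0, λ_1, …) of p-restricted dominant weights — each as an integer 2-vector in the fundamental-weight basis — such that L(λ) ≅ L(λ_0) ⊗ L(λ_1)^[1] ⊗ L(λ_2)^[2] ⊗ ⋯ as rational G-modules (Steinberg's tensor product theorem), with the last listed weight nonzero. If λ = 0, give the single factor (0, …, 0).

((2, 0), (2, 0), (0, 1))

ω-coordinates c = M·v, v = (-385, -1324):
  c_1 = (196)·(-385) + (-57)·(-1324) = 8
  c_2 = (55)·(-385) + (-16)·(-1324) = 9
Expand coordinatewise in base 3:
  c_1 = 8 = 2·3^0 + 2·3^1
  c_2 = 9 = 0·3^0 + 0·3^1 + 1·3^2
λ_0 = (2, 0)
λ_1 = (2, 0)
λ_2 = (0, 1)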